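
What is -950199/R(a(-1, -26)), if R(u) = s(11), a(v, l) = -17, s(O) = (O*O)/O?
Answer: -950199/11 ≈ -86382.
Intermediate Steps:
s(O) = O (s(O) = O²/O = O)
R(u) = 11
-950199/R(a(-1, -26)) = -950199/11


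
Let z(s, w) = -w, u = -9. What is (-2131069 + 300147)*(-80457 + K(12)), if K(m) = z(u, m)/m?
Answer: 147312322276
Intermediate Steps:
K(m) = -1 (K(m) = (-m)/m = -1)
(-2131069 + 300147)*(-80457 + K(12)) = (-2131069 + 300147)*(-80457 - 1) = -1830922*(-80458) = 147312322276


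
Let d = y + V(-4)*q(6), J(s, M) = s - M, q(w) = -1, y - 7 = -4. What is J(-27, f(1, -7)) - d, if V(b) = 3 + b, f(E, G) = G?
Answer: -24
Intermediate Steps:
y = 3 (y = 7 - 4 = 3)
d = 4 (d = 3 + (3 - 4)*(-1) = 3 - 1*(-1) = 3 + 1 = 4)
J(-27, f(1, -7)) - d = (-27 - 1*(-7)) - 1*4 = (-27 + 7) - 4 = -20 - 4 = -24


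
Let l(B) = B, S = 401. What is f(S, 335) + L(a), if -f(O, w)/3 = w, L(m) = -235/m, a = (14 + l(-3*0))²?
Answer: -197215/196 ≈ -1006.2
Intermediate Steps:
a = 196 (a = (14 - 3*0)² = (14 + 0)² = 14² = 196)
f(O, w) = -3*w
f(S, 335) + L(a) = -3*335 - 235/196 = -1005 - 235*1/196 = -1005 - 235/196 = -197215/196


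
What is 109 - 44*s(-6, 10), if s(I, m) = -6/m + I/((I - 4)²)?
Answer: 3451/25 ≈ 138.04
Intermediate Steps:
s(I, m) = -6/m + I/(-4 + I)² (s(I, m) = -6/m + I/((-4 + I)²) = -6/m + I/(-4 + I)²)
109 - 44*s(-6, 10) = 109 - 44*(-6/10 - 6/(-4 - 6)²) = 109 - 44*(-6*⅒ - 6/(-10)²) = 109 - 44*(-⅗ - 6*1/100) = 109 - 44*(-⅗ - 3/50) = 109 - 44*(-33/50) = 109 + 726/25 = 3451/25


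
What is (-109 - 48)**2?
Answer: 24649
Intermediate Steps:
(-109 - 48)**2 = (-157)**2 = 24649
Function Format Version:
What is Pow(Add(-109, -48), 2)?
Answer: 24649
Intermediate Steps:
Pow(Add(-109, -48), 2) = Pow(-157, 2) = 24649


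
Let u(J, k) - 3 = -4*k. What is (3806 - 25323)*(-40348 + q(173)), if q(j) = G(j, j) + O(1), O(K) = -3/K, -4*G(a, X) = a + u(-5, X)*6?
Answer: 3387701031/4 ≈ 8.4692e+8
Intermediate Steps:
u(J, k) = 3 - 4*k
G(a, X) = -9/2 + 6*X - a/4 (G(a, X) = -(a + (3 - 4*X)*6)/4 = -(a + (18 - 24*X))/4 = -(18 + a - 24*X)/4 = -9/2 + 6*X - a/4)
q(j) = -15/2 + 23*j/4 (q(j) = (-9/2 + 6*j - j/4) - 3/1 = (-9/2 + 23*j/4) - 3*1 = (-9/2 + 23*j/4) - 3 = -15/2 + 23*j/4)
(3806 - 25323)*(-40348 + q(173)) = (3806 - 25323)*(-40348 + (-15/2 + (23/4)*173)) = -21517*(-40348 + (-15/2 + 3979/4)) = -21517*(-40348 + 3949/4) = -21517*(-157443/4) = 3387701031/4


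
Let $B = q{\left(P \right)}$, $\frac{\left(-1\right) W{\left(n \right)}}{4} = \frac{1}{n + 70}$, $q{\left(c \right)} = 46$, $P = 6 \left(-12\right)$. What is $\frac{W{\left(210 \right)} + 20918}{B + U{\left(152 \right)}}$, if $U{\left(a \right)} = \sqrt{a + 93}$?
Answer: $\frac{33677957}{65485} - \frac{1464259 \sqrt{5}}{18710} \approx 339.29$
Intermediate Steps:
$P = -72$
$W{\left(n \right)} = - \frac{4}{70 + n}$ ($W{\left(n \right)} = - \frac{4}{n + 70} = - \frac{4}{70 + n}$)
$U{\left(a \right)} = \sqrt{93 + a}$
$B = 46$
$\frac{W{\left(210 \right)} + 20918}{B + U{\left(152 \right)}} = \frac{- \frac{4}{70 + 210} + 20918}{46 + \sqrt{93 + 152}} = \frac{- \frac{4}{280} + 20918}{46 + \sqrt{245}} = \frac{\left(-4\right) \frac{1}{280} + 20918}{46 + 7 \sqrt{5}} = \frac{- \frac{1}{70} + 20918}{46 + 7 \sqrt{5}} = \frac{1464259}{70 \left(46 + 7 \sqrt{5}\right)}$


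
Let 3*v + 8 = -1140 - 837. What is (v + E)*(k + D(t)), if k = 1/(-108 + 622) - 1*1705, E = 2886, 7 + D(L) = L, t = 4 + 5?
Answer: -5841150493/1542 ≈ -3.7880e+6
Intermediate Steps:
t = 9
D(L) = -7 + L
v = -1985/3 (v = -8/3 + (-1140 - 837)/3 = -8/3 + (1/3)*(-1977) = -8/3 - 659 = -1985/3 ≈ -661.67)
k = -876369/514 (k = 1/514 - 1705 = -876369/514 ≈ -1705.0)
(v + E)*(k + D(t)) = (-1985/3 + 2886)*(-876369/514 + (-7 + 9)) = 6673*(-876369/514 + 2)/3 = (6673/3)*(-875341/514) = -5841150493/1542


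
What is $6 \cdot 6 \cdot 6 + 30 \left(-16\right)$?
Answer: $-264$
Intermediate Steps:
$6 \cdot 6 \cdot 6 + 30 \left(-16\right) = 36 \cdot 6 - 480 = 216 - 480 = -264$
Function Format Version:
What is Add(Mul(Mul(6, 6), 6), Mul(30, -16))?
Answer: -264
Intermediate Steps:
Add(Mul(Mul(6, 6), 6), Mul(30, -16)) = Add(Mul(36, 6), -480) = Add(216, -480) = -264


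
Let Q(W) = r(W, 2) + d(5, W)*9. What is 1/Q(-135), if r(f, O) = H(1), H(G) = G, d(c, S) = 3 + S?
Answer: -1/1187 ≈ -0.00084246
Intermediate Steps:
r(f, O) = 1
Q(W) = 28 + 9*W (Q(W) = 1 + (3 + W)*9 = 1 + (27 + 9*W) = 28 + 9*W)
1/Q(-135) = 1/(28 + 9*(-135)) = 1/(28 - 1215) = 1/(-1187) = -1/1187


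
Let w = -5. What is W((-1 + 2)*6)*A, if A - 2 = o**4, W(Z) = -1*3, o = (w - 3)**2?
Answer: -50331654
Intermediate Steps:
o = 64 (o = (-5 - 3)**2 = (-8)**2 = 64)
W(Z) = -3
A = 16777218 (A = 2 + 64**4 = 2 + 16777216 = 16777218)
W((-1 + 2)*6)*A = -3*16777218 = -50331654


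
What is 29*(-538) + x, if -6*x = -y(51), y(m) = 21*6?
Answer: -15581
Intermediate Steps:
y(m) = 126
x = 21 (x = -(-1)*126/6 = -⅙*(-126) = 21)
29*(-538) + x = 29*(-538) + 21 = -15602 + 21 = -15581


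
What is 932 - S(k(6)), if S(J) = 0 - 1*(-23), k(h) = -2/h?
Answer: 909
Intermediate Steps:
k(h) = -2/h
S(J) = 23 (S(J) = 0 + 23 = 23)
932 - S(k(6)) = 932 - 1*23 = 932 - 23 = 909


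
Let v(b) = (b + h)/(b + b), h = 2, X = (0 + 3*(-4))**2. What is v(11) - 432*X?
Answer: -1368563/22 ≈ -62207.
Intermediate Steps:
X = 144 (X = (0 - 12)**2 = (-12)**2 = 144)
v(b) = (2 + b)/(2*b) (v(b) = (b + 2)/(b + b) = (2 + b)/((2*b)) = (2 + b)*(1/(2*b)) = (2 + b)/(2*b))
v(11) - 432*X = (1/2)*(2 + 11)/11 - 432*144 = (1/2)*(1/11)*13 - 62208 = 13/22 - 62208 = -1368563/22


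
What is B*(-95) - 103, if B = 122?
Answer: -11693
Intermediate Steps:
B*(-95) - 103 = 122*(-95) - 103 = -11590 - 103 = -11693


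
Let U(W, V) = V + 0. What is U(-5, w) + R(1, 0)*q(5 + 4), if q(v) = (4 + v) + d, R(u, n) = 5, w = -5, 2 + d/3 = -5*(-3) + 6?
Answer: 345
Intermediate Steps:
d = 57 (d = -6 + 3*(-5*(-3) + 6) = -6 + 3*(15 + 6) = -6 + 3*21 = -6 + 63 = 57)
q(v) = 61 + v (q(v) = (4 + v) + 57 = 61 + v)
U(W, V) = V
U(-5, w) + R(1, 0)*q(5 + 4) = -5 + 5*(61 + (5 + 4)) = -5 + 5*(61 + 9) = -5 + 5*70 = -5 + 350 = 345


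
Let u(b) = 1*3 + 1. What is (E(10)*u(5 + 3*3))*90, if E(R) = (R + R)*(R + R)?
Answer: 144000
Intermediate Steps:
u(b) = 4 (u(b) = 3 + 1 = 4)
E(R) = 4*R**2 (E(R) = (2*R)*(2*R) = 4*R**2)
(E(10)*u(5 + 3*3))*90 = ((4*10**2)*4)*90 = ((4*100)*4)*90 = (400*4)*90 = 1600*90 = 144000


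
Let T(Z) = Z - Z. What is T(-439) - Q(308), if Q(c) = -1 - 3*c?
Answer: 925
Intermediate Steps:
T(Z) = 0
T(-439) - Q(308) = 0 - (-1 - 3*308) = 0 - (-1 - 924) = 0 - 1*(-925) = 0 + 925 = 925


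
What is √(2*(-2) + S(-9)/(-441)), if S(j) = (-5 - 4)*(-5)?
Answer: I*√201/7 ≈ 2.0253*I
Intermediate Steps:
S(j) = 45 (S(j) = -9*(-5) = 45)
√(2*(-2) + S(-9)/(-441)) = √(2*(-2) + 45/(-441)) = √(-4 + 45*(-1/441)) = √(-4 - 5/49) = √(-201/49) = I*√201/7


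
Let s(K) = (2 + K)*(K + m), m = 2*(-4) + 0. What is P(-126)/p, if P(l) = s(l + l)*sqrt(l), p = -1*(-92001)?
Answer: 5000*I*sqrt(14)/2359 ≈ 7.9306*I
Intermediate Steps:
p = 92001
m = -8 (m = -8 + 0 = -8)
s(K) = (-8 + K)*(2 + K) (s(K) = (2 + K)*(K - 8) = (2 + K)*(-8 + K) = (-8 + K)*(2 + K))
P(l) = sqrt(l)*(-16 - 12*l + 4*l**2) (P(l) = (-16 + (l + l)**2 - 6*(l + l))*sqrt(l) = (-16 + (2*l)**2 - 12*l)*sqrt(l) = (-16 + 4*l**2 - 12*l)*sqrt(l) = (-16 - 12*l + 4*l**2)*sqrt(l) = sqrt(l)*(-16 - 12*l + 4*l**2))
P(-126)/p = (4*sqrt(-126)*(-4 + (-126)**2 - 3*(-126)))/92001 = (4*(3*I*sqrt(14))*(-4 + 15876 + 378))*(1/92001) = (4*(3*I*sqrt(14))*16250)*(1/92001) = (195000*I*sqrt(14))*(1/92001) = 5000*I*sqrt(14)/2359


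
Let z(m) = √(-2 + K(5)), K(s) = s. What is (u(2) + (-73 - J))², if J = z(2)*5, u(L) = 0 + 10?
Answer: 4044 + 630*√3 ≈ 5135.2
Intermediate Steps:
u(L) = 10
z(m) = √3 (z(m) = √(-2 + 5) = √3)
J = 5*√3 (J = √3*5 = 5*√3 ≈ 8.6602)
(u(2) + (-73 - J))² = (10 + (-73 - 5*√3))² = (-63 - 5*√3)²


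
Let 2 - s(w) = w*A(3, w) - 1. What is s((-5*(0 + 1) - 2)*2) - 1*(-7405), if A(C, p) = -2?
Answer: 7380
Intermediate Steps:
s(w) = 3 + 2*w (s(w) = 2 - (w*(-2) - 1) = 2 - (-2*w - 1) = 2 - (-1 - 2*w) = 2 + (1 + 2*w) = 3 + 2*w)
s((-5*(0 + 1) - 2)*2) - 1*(-7405) = (3 + 2*((-5*(0 + 1) - 2)*2)) - 1*(-7405) = (3 + 2*((-5*1 - 2)*2)) + 7405 = (3 + 2*((-5 - 2)*2)) + 7405 = (3 + 2*(-7*2)) + 7405 = (3 + 2*(-14)) + 7405 = (3 - 28) + 7405 = -25 + 7405 = 7380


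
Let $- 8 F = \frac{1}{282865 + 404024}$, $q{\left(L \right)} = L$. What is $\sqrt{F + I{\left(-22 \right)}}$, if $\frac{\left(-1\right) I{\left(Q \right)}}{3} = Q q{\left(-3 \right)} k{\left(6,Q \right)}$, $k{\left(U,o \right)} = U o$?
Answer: $\frac{\sqrt{21922481777834302}}{915852} \approx 161.67$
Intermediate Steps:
$F = - \frac{1}{5495112}$ ($F = - \frac{1}{8 \left(282865 + 404024\right)} = - \frac{1}{8 \cdot 686889} = \left(- \frac{1}{8}\right) \frac{1}{686889} = - \frac{1}{5495112} \approx -1.8198 \cdot 10^{-7}$)
$I{\left(Q \right)} = 54 Q^{2}$ ($I{\left(Q \right)} = - 3 Q \left(-3\right) 6 Q = - 3 - 3 Q 6 Q = - 3 \left(- 18 Q^{2}\right) = 54 Q^{2}$)
$\sqrt{F + I{\left(-22 \right)}} = \sqrt{- \frac{1}{5495112} + 54 \left(-22\right)^{2}} = \sqrt{- \frac{1}{5495112} + 54 \cdot 484} = \sqrt{- \frac{1}{5495112} + 26136} = \sqrt{\frac{143620247231}{5495112}} = \frac{\sqrt{21922481777834302}}{915852}$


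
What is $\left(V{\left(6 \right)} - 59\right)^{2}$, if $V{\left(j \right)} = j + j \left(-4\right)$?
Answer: $5929$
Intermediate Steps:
$V{\left(j \right)} = - 3 j$ ($V{\left(j \right)} = j - 4 j = - 3 j$)
$\left(V{\left(6 \right)} - 59\right)^{2} = \left(\left(-3\right) 6 - 59\right)^{2} = \left(-18 - 59\right)^{2} = \left(-77\right)^{2} = 5929$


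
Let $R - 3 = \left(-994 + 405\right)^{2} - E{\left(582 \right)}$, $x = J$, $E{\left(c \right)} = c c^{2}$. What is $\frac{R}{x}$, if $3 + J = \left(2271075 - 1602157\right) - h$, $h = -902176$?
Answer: $- \frac{196790444}{1571091} \approx -125.26$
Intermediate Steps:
$E{\left(c \right)} = c^{3}$
$J = 1571091$ ($J = -3 + \left(\left(2271075 - 1602157\right) - -902176\right) = -3 + \left(668918 + 902176\right) = -3 + 1571094 = 1571091$)
$x = 1571091$
$R = -196790444$ ($R = 3 + \left(\left(-994 + 405\right)^{2} - 582^{3}\right) = 3 + \left(\left(-589\right)^{2} - 197137368\right) = 3 + \left(346921 - 197137368\right) = 3 - 196790447 = -196790444$)
$\frac{R}{x} = - \frac{196790444}{1571091}$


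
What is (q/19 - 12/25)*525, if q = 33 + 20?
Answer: 23037/19 ≈ 1212.5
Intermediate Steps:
q = 53
(q/19 - 12/25)*525 = (53/19 - 12/25)*525 = (1097/475)*525 = 23037/19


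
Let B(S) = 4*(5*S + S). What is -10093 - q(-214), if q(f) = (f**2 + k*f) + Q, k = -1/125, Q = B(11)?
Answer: -7019339/125 ≈ -56155.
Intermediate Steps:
B(S) = 24*S (B(S) = 4*(6*S) = 24*S)
Q = 264 (Q = 24*11 = 264)
k = -1/125 (k = -1*1/125 = -1/125 ≈ -0.0080000)
q(f) = 264 + f**2 - f/125 (q(f) = (f**2 - f/125) + 264 = 264 + f**2 - f/125)
-10093 - q(-214) = -10093 - (264 + (-214)**2 - 1/125*(-214)) = -10093 - (264 + 45796 + 214/125) = -10093 - 1*5757714/125 = -10093 - 5757714/125 = -7019339/125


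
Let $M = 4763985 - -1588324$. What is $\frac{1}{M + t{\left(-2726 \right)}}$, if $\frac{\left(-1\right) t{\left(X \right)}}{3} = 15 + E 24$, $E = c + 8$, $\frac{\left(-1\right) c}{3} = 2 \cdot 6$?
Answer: $\frac{1}{6354280} \approx 1.5737 \cdot 10^{-7}$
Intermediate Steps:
$c = -36$ ($c = - 3 \cdot 2 \cdot 6 = \left(-3\right) 12 = -36$)
$M = 6352309$ ($M = 4763985 + 1588324 = 6352309$)
$E = -28$ ($E = -36 + 8 = -28$)
$t{\left(X \right)} = 1971$ ($t{\left(X \right)} = - 3 \left(15 - 672\right) = \left(-3\right) \left(-657\right) = 1971$)
$\frac{1}{M + t{\left(-2726 \right)}} = \frac{1}{6352309 + 1971} = \frac{1}{6354280}$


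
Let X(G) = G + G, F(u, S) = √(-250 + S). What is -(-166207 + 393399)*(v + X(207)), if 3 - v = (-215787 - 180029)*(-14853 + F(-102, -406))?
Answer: 1335674179726152 - 359704914688*I*√41 ≈ 1.3357e+15 - 2.3032e+12*I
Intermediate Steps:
v = -5879055045 + 1583264*I*√41 (v = 3 - (-215787 - 180029)*(-14853 + √(-250 - 406)) = 3 - (-395816)*(-14853 + √(-656)) = 3 - (-395816)*(-14853 + 4*I*√41) = 3 - (5879055048 - 1583264*I*√41) = 3 + (-5879055048 + 1583264*I*√41) = -5879055045 + 1583264*I*√41 ≈ -5.8791e+9 + 1.0138e+7*I)
X(G) = 2*G
-(-166207 + 393399)*(v + X(207)) = -(-166207 + 393399)*((-5879055045 + 1583264*I*√41) + 2*207) = -227192*((-5879055045 + 1583264*I*√41) + 414) = -227192*(-5879054631 + 1583264*I*√41) = -(-1335674179726152 + 359704914688*I*√41) = 1335674179726152 - 359704914688*I*√41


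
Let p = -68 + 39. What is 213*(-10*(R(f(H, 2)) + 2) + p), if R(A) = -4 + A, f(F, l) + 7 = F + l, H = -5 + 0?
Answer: 19383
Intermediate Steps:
H = -5
f(F, l) = -7 + F + l (f(F, l) = -7 + (F + l) = -7 + F + l)
p = -29
213*(-10*(R(f(H, 2)) + 2) + p) = 213*(-10*((-4 + (-7 - 5 + 2)) + 2) - 29) = 213*(-10*((-4 - 10) + 2) - 29) = 213*(-10*(-14 + 2) - 29) = 213*(-10*(-12) - 29) = 213*(120 - 29) = 213*91 = 19383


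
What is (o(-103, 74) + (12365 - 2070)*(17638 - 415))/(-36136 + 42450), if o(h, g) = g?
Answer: 16119169/574 ≈ 28082.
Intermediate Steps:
(o(-103, 74) + (12365 - 2070)*(17638 - 415))/(-36136 + 42450) = (74 + (12365 - 2070)*(17638 - 415))/(-36136 + 42450) = (74 + 10295*17223)/6314 = (74 + 177310785)*(1/6314) = 177310859*(1/6314) = 16119169/574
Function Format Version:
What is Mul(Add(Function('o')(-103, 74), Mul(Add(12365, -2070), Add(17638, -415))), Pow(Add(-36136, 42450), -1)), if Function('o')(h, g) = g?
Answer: Rational(16119169, 574) ≈ 28082.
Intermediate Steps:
Mul(Add(Function('o')(-103, 74), Mul(Add(12365, -2070), Add(17638, -415))), Pow(Add(-36136, 42450), -1)) = Mul(Add(74, Mul(Add(12365, -2070), Add(17638, -415))), Pow(Add(-36136, 42450), -1)) = Mul(Add(74, Mul(10295, 17223)), Pow(6314, -1)) = Mul(Add(74, 177310785), Rational(1, 6314)) = Mul(177310859, Rational(1, 6314)) = Rational(16119169, 574)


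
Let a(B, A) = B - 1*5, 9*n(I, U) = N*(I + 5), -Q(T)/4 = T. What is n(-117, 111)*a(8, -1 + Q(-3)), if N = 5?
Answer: -560/3 ≈ -186.67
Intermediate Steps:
Q(T) = -4*T
n(I, U) = 25/9 + 5*I/9 (n(I, U) = (5*(I + 5))/9 = (5*(5 + I))/9 = (25 + 5*I)/9 = 25/9 + 5*I/9)
a(B, A) = -5 + B (a(B, A) = B - 5 = -5 + B)
n(-117, 111)*a(8, -1 + Q(-3)) = (25/9 + (5/9)*(-117))*(-5 + 8) = (25/9 - 65)*3 = -560/9*3 = -560/3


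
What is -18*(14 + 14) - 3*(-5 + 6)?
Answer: -507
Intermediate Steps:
-18*(14 + 14) - 3*(-5 + 6) = -18*28 - 3*1 = -504 - 3 = -507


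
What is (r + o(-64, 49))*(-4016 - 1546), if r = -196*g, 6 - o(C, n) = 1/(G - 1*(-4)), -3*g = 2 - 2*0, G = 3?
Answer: -5315418/7 ≈ -7.5935e+5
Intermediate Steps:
g = -2/3 (g = -(2 - 2*0)/3 = -(2 + 0)/3 = -1/3*2 = -2/3 ≈ -0.66667)
o(C, n) = 41/7 (o(C, n) = 6 - 1/(3 - 1*(-4)) = 6 - 1/(3 + 4) = 6 - 1/7 = 41/7)
r = 392/3 (r = -196*(-2/3) = 392/3 ≈ 130.67)
(r + o(-64, 49))*(-4016 - 1546) = (392/3 + 41/7)*(-4016 - 1546) = (2867/21)*(-5562) = -5315418/7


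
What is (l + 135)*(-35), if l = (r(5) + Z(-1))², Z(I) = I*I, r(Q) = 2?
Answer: -5040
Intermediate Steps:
Z(I) = I²
l = 9 (l = (2 + (-1)²)² = (2 + 1)² = 3² = 9)
(l + 135)*(-35) = (9 + 135)*(-35) = 144*(-35) = -5040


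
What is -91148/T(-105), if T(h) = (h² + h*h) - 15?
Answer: -91148/22035 ≈ -4.1365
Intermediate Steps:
T(h) = -15 + 2*h² (T(h) = (h² + h²) - 15 = 2*h² - 15 = -15 + 2*h²)
-91148/T(-105) = -91148/(-15 + 2*(-105)²) = -91148/(-15 + 2*11025) = -91148/(-15 + 22050) = -91148/22035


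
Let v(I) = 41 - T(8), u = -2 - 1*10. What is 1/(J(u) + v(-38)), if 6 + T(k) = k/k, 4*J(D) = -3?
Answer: 4/181 ≈ 0.022099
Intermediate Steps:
u = -12 (u = -2 - 10 = -12)
J(D) = -¾ (J(D) = (¼)*(-3) = -¾)
T(k) = -5 (T(k) = -6 + k/k = -6 + 1 = -5)
v(I) = 46 (v(I) = 41 - 1*(-5) = 41 + 5 = 46)
1/(J(u) + v(-38)) = 1/(-¾ + 46) = 1/(181/4) = 4/181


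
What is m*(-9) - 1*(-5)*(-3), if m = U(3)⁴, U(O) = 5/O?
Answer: -760/9 ≈ -84.444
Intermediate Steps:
m = 625/81 (m = (5/3)⁴ = 625/81 ≈ 7.7160)
m*(-9) - 1*(-5)*(-3) = (625/81)*(-9) - 1*(-5)*(-3) = -625/9 + 5*(-3) = -625/9 - 15 = -760/9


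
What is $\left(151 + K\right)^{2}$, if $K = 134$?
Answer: $81225$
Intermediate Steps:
$\left(151 + K\right)^{2} = \left(151 + 134\right)^{2} = 285^{2} = 81225$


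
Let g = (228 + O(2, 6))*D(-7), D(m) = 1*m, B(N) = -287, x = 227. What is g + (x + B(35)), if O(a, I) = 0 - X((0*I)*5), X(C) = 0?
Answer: -1656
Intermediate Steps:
D(m) = m
O(a, I) = 0 (O(a, I) = 0 - 1*0 = 0 + 0 = 0)
g = -1596 (g = (228 + 0)*(-7) = 228*(-7) = -1596)
g + (x + B(35)) = -1596 + (227 - 287) = -1596 - 60 = -1656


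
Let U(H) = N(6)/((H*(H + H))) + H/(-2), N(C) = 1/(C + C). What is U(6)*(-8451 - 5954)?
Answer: 37323355/864 ≈ 43198.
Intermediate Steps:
N(C) = 1/(2*C)
U(H) = -H/2 + 1/(24*H**2) (U(H) = ((1/2)/6)/((H*(H + H))) + H/(-2) = ((1/2)*(1/6))/((H*(2*H))) + H*(-1/2) = 1/(12*((2*H**2))) - H/2 = (1/(2*H**2))/12 - H/2 = 1/(24*H**2) - H/2 = -H/2 + 1/(24*H**2))
U(6)*(-8451 - 5954) = (-1/2*6 + (1/24)/6**2)*(-8451 - 5954) = (-3 + (1/24)*(1/36))*(-14405) = (-3 + 1/864)*(-14405) = -2591/864*(-14405) = 37323355/864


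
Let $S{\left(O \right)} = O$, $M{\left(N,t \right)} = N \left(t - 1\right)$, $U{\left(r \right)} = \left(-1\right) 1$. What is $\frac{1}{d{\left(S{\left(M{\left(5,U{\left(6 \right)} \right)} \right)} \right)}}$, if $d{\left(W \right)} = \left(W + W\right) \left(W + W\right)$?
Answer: $\frac{1}{400} \approx 0.0025$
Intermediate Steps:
$U{\left(r \right)} = -1$
$M{\left(N,t \right)} = N \left(-1 + t\right)$ ($M{\left(N,t \right)} = N \left(t - 1\right) = N \left(-1 + t\right)$)
$d{\left(W \right)} = 4 W^{2}$ ($d{\left(W \right)} = 2 W 2 W = 4 W^{2}$)
$\frac{1}{d{\left(S{\left(M{\left(5,U{\left(6 \right)} \right)} \right)} \right)}} = \frac{1}{4 \left(5 \left(-1 - 1\right)\right)^{2}} = \frac{1}{4 \left(5 \left(-2\right)\right)^{2}} = \frac{1}{4 \left(-10\right)^{2}} = \frac{1}{4 \cdot 100} = \frac{1}{400}$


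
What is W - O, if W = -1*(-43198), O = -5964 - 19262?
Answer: 68424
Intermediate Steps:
O = -25226
W = 43198
W - O = 43198 - 1*(-25226) = 43198 + 25226 = 68424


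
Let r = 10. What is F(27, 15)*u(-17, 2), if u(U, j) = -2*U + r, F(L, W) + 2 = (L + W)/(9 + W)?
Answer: -11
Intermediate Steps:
F(L, W) = -2 + (L + W)/(9 + W)
u(U, j) = 10 - 2*U (u(U, j) = -2*U + 10 = 10 - 2*U)
F(27, 15)*u(-17, 2) = ((-18 + 27 - 1*15)/(9 + 15))*(10 - 2*(-17)) = ((-18 + 27 - 15)/24)*(10 + 34) = ((1/24)*(-6))*44 = -1/4*44 = -11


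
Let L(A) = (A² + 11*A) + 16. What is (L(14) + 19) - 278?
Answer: 107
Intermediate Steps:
L(A) = 16 + A² + 11*A
(L(14) + 19) - 278 = ((16 + 14² + 11*14) + 19) - 278 = ((16 + 196 + 154) + 19) - 278 = (366 + 19) - 278 = 385 - 278 = 107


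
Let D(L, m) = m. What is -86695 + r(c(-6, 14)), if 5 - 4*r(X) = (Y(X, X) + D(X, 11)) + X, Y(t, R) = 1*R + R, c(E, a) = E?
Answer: -86692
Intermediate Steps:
Y(t, R) = 2*R (Y(t, R) = R + R = 2*R)
r(X) = -3/2 - 3*X/4 (r(X) = 5/4 - ((2*X + 11) + X)/4 = 5/4 - ((11 + 2*X) + X)/4 = 5/4 - (11 + 3*X)/4 = 5/4 + (-11/4 - 3*X/4) = -3/2 - 3*X/4)
-86695 + r(c(-6, 14)) = -86695 + (-3/2 - 3/4*(-6)) = -86695 + (-3/2 + 9/2) = -86695 + 3 = -86692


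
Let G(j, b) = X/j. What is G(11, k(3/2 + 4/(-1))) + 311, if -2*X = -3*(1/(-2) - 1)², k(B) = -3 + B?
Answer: 27395/88 ≈ 311.31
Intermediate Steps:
X = 27/8 (X = -(-3)*(1/(-2) - 1)²/2 = -(-3)*(-½ - 1)²/2 = -(-3)*(-3/2)²/2 = -(-3)*9/(2*4) = -½*(-27/4) = 27/8 ≈ 3.3750)
G(j, b) = 27/(8*j)
G(11, k(3/2 + 4/(-1))) + 311 = (27/8)/11 + 311 = (27/8)*(1/11) + 311 = 27/88 + 311 = 27395/88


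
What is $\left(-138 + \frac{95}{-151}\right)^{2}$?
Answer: $\frac{438190489}{22801} \approx 19218.0$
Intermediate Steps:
$\left(-138 + \frac{95}{-151}\right)^{2} = \left(-138 + 95 \left(- \frac{1}{151}\right)\right)^{2} = \left(-138 - \frac{95}{151}\right)^{2} = \left(- \frac{20933}{151}\right)^{2} = \frac{438190489}{22801}$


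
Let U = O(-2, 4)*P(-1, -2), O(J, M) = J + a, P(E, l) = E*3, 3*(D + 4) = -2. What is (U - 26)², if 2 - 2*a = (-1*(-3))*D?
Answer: 1936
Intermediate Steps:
D = -14/3 (D = -4 + (⅓)*(-2) = -4 - ⅔ = -14/3 ≈ -4.6667)
a = 8 (a = 1 - (-1*(-3))*(-14)/(2*3) = 1 - 3*(-14)/(2*3) = 1 - ½*(-14) = 1 + 7 = 8)
P(E, l) = 3*E
O(J, M) = 8 + J (O(J, M) = J + 8 = 8 + J)
U = -18 (U = (8 - 2)*(3*(-1)) = 6*(-3) = -18)
(U - 26)² = (-18 - 26)² = (-44)² = 1936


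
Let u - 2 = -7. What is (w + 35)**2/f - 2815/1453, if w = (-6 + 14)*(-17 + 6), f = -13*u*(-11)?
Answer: -6094202/1038895 ≈ -5.8660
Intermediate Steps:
u = -5 (u = 2 - 7 = -5)
f = -715 (f = -13*(-5)*(-11) = 65*(-11) = -715)
w = -88 (w = 8*(-11) = -88)
(w + 35)**2/f - 2815/1453 = (-88 + 35)**2/(-715) - 2815/1453 = (-53)**2*(-1/715) - 2815*1/1453 = 2809*(-1/715) - 2815/1453 = -2809/715 - 2815/1453 = -6094202/1038895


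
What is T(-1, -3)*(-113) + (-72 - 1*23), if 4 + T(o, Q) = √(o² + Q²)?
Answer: 357 - 113*√10 ≈ -0.33738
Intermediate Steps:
T(o, Q) = -4 + √(Q² + o²) (T(o, Q) = -4 + √(o² + Q²) = -4 + √(Q² + o²))
T(-1, -3)*(-113) + (-72 - 1*23) = (-4 + √((-3)² + (-1)²))*(-113) + (-72 - 1*23) = (-4 + √(9 + 1))*(-113) + (-72 - 23) = (-4 + √10)*(-113) - 95 = (452 - 113*√10) - 95 = 357 - 113*√10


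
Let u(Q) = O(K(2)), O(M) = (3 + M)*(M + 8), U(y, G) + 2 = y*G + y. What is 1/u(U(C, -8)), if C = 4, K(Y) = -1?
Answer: 1/14 ≈ 0.071429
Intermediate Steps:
U(y, G) = -2 + y + G*y (U(y, G) = -2 + (y*G + y) = -2 + (G*y + y) = -2 + (y + G*y) = -2 + y + G*y)
O(M) = (3 + M)*(8 + M)
u(Q) = 14 (u(Q) = 24 + (-1)² + 11*(-1) = 24 + 1 - 11 = 14)
1/u(U(C, -8)) = 1/14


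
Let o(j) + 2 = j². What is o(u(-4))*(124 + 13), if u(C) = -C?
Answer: 1918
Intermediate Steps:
o(j) = -2 + j²
o(u(-4))*(124 + 13) = (-2 + (-1*(-4))²)*(124 + 13) = (-2 + 4²)*137 = (-2 + 16)*137 = 14*137 = 1918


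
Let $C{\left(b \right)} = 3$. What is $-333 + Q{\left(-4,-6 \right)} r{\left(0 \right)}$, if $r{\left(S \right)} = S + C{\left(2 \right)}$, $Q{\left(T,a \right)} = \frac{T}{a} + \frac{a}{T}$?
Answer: $- \frac{653}{2} \approx -326.5$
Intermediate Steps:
$r{\left(S \right)} = 3 + S$ ($r{\left(S \right)} = S + 3 = 3 + S$)
$-333 + Q{\left(-4,-6 \right)} r{\left(0 \right)} = -333 + \left(- \frac{4}{-6} - \frac{6}{-4}\right) \left(3 + 0\right) = -333 + \left(\left(-4\right) \left(- \frac{1}{6}\right) - - \frac{3}{2}\right) 3 = -333 + \left(\frac{2}{3} + \frac{3}{2}\right) 3 = -333 + \frac{13}{6} \cdot 3 = -333 + \frac{13}{2} = - \frac{653}{2}$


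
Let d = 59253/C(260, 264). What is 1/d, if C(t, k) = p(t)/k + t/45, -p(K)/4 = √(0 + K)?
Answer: 52/533277 - √65/1955349 ≈ 9.3387e-5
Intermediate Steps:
p(K) = -4*√K (p(K) = -4*√(0 + K) = -4*√K)
C(t, k) = t/45 - 4*√t/k (C(t, k) = (-4*√t)/k + t/45 = -4*√t/k + t*(1/45) = -4*√t/k + t/45 = t/45 - 4*√t/k)
d = 59253/(52/9 - √65/33) (d = 59253/((1/45)*260 - 4*√260/264) = 59253/(52/9 - 4*1/264*2*√65) = 59253/(52/9 - √65/33) ≈ 10708.)
1/d = 1/(258106068/25123 + 17598141*√65/326599)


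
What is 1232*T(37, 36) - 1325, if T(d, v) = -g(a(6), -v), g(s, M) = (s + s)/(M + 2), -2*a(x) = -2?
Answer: -21293/17 ≈ -1252.5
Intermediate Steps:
a(x) = 1 (a(x) = -1/2*(-2) = 1)
g(s, M) = 2*s/(2 + M) (g(s, M) = (2*s)/(2 + M) = 2*s/(2 + M))
T(d, v) = -2/(2 - v)
1232*T(37, 36) - 1325 = 1232*(2/(-2 + 36)) - 1325 = 1232*(2/34) - 1325 = 1232*(2*(1/34)) - 1325 = 1232*(1/17) - 1325 = 1232/17 - 1325 = -21293/17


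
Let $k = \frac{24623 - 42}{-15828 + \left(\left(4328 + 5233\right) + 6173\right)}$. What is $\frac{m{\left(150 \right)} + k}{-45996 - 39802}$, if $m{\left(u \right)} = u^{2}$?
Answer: $- \frac{44477}{171596} \approx -0.2592$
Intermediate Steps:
$k = - \frac{523}{2}$ ($k = \frac{24581}{-15828 + \left(9561 + 6173\right)} = \frac{24581}{-15828 + 15734} = \frac{24581}{-94} = 24581 \left(- \frac{1}{94}\right) = - \frac{523}{2} \approx -261.5$)
$\frac{m{\left(150 \right)} + k}{-45996 - 39802} = \frac{150^{2} - \frac{523}{2}}{-45996 - 39802} = \frac{22500 - \frac{523}{2}}{-85798} = \frac{44477}{2} \left(- \frac{1}{85798}\right) = - \frac{44477}{171596}$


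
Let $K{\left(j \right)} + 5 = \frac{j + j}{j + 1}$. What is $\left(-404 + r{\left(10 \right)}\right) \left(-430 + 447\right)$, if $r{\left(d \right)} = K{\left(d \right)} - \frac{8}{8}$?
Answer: $- \frac{76330}{11} \approx -6939.1$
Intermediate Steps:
$K{\left(j \right)} = -5 + \frac{2 j}{1 + j}$ ($K{\left(j \right)} = -5 + \frac{j + j}{j + 1} = -5 + \frac{2 j}{1 + j}$)
$r{\left(d \right)} = -1 + \frac{-5 - 3 d}{1 + d}$ ($r{\left(d \right)} = \frac{-5 - 3 d}{1 + d} - \frac{8}{8} = \frac{-5 - 3 d}{1 + d} - 1 = -1 + \frac{-5 - 3 d}{1 + d}$)
$\left(-404 + r{\left(10 \right)}\right) \left(-430 + 447\right) = \left(-404 + \frac{2 \left(-3 - 20\right)}{1 + 10}\right) \left(-430 + 447\right) = \left(-404 + \frac{2 \left(-3 - 20\right)}{11}\right) 17 = \left(-404 + 2 \cdot \frac{1}{11} \left(-23\right)\right) 17 = \left(-404 - \frac{46}{11}\right) 17 = \left(- \frac{4490}{11}\right) 17 = - \frac{76330}{11}$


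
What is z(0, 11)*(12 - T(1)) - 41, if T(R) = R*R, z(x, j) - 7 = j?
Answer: 157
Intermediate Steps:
z(x, j) = 7 + j
T(R) = R²
z(0, 11)*(12 - T(1)) - 41 = (7 + 11)*(12 - 1*1²) - 41 = 18*(12 - 1*1) - 41 = 18*(12 - 1) - 41 = 18*11 - 41 = 198 - 41 = 157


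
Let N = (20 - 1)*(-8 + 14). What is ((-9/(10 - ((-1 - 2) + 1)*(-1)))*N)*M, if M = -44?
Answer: 5643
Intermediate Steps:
N = 114 (N = 19*6 = 114)
((-9/(10 - ((-1 - 2) + 1)*(-1)))*N)*M = (-9/(10 - ((-1 - 2) + 1)*(-1))*114)*(-44) = (-9/(10 - (-3 + 1)*(-1))*114)*(-44) = (-9/(10 - (-2)*(-1))*114)*(-44) = (-9/(10 - 1*2)*114)*(-44) = (-9/(10 - 2)*114)*(-44) = (-9/8*114)*(-44) = (-9*⅛*114)*(-44) = -9/8*114*(-44) = -513/4*(-44) = 5643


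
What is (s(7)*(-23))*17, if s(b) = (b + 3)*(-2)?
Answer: 7820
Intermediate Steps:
s(b) = -6 - 2*b (s(b) = (3 + b)*(-2) = -6 - 2*b)
(s(7)*(-23))*17 = ((-6 - 2*7)*(-23))*17 = ((-6 - 14)*(-23))*17 = -20*(-23)*17 = 460*17 = 7820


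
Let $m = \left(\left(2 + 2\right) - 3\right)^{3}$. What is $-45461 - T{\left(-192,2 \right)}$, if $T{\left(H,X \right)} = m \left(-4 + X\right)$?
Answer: $-45459$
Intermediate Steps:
$m = 1$ ($m = \left(4 - 3\right)^{3} = 1^{3} = 1$)
$T{\left(H,X \right)} = -4 + X$ ($T{\left(H,X \right)} = 1 \left(-4 + X\right) = -4 + X$)
$-45461 - T{\left(-192,2 \right)} = -45461 - \left(-4 + 2\right) = -45461 - -2 = -45461 + 2 = -45459$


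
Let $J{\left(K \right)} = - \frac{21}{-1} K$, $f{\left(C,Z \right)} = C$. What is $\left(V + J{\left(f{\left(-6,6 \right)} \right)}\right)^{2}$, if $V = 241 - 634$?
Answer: $269361$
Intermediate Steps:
$J{\left(K \right)} = 21 K$ ($J{\left(K \right)} = \left(-21\right) \left(-1\right) K = 21 K$)
$V = -393$ ($V = 241 - 634 = -393$)
$\left(V + J{\left(f{\left(-6,6 \right)} \right)}\right)^{2} = \left(-393 + 21 \left(-6\right)\right)^{2} = \left(-393 - 126\right)^{2} = \left(-519\right)^{2} = 269361$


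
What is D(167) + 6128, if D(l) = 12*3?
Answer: 6164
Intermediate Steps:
D(l) = 36
D(167) + 6128 = 36 + 6128 = 6164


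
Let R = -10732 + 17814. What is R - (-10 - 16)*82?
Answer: 9214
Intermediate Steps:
R = 7082
R - (-10 - 16)*82 = 7082 - (-10 - 16)*82 = 7082 - (-26)*82 = 7082 - 1*(-2132) = 7082 + 2132 = 9214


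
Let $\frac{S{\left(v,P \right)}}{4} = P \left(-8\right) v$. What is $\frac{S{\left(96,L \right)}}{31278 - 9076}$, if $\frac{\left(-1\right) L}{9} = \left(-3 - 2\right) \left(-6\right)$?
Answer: $\frac{414720}{11101} \approx 37.359$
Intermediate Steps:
$L = -270$ ($L = - 9 \left(-3 - 2\right) \left(-6\right) = - 9 \left(\left(-5\right) \left(-6\right)\right) = \left(-9\right) 30 = -270$)
$S{\left(v,P \right)} = - 32 P v$ ($S{\left(v,P \right)} = 4 P \left(-8\right) v = 4 - 8 P v = 4 \left(- 8 P v\right) = - 32 P v$)
$\frac{S{\left(96,L \right)}}{31278 - 9076} = \frac{\left(-32\right) \left(-270\right) 96}{31278 - 9076} = \frac{829440}{22202} = 829440 \cdot \frac{1}{22202} = \frac{414720}{11101}$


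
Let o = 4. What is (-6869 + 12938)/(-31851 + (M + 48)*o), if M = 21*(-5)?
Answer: -7/37 ≈ -0.18919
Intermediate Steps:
M = -105
(-6869 + 12938)/(-31851 + (M + 48)*o) = (-6869 + 12938)/(-31851 + (-105 + 48)*4) = 6069/(-31851 - 57*4) = 6069/(-31851 - 228) = 6069/(-32079) = 6069*(-1/32079) = -7/37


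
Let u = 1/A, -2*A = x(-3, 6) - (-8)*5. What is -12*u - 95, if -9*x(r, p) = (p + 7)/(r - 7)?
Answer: -341075/3613 ≈ -94.402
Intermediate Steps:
x(r, p) = -(7 + p)/(9*(-7 + r)) (x(r, p) = -(p + 7)/(9*(r - 7)) = -(7 + p)/(9*(-7 + r)))
A = -3613/180 (A = -((-7 - 1*6)/(9*(-7 - 3)) - (-8)*5)/2 = -((⅑)*(-7 - 6)/(-10) - 1*(-40))/2 = -((⅑)*(-⅒)*(-13) + 40)/2 = -(13/90 + 40)/2 = -½*3613/90 = -3613/180 ≈ -20.072)
u = -180/3613 (u = 1/(-3613/180) = -180/3613 ≈ -0.049820)
-12*u - 95 = -12*(-180/3613) - 95 = 2160/3613 - 95 = -341075/3613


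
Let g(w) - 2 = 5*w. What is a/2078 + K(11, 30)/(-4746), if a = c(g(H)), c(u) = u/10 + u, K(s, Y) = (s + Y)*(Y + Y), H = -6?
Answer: -2190857/4109245 ≈ -0.53315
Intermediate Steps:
g(w) = 2 + 5*w
K(s, Y) = 2*Y*(Y + s) (K(s, Y) = (Y + s)*(2*Y) = 2*Y*(Y + s))
c(u) = 11*u/10 (c(u) = u*(⅒) + u = u/10 + u = 11*u/10)
a = -154/5 (a = 11*(2 + 5*(-6))/10 = 11*(2 - 30)/10 = (11/10)*(-28) = -154/5 ≈ -30.800)
a/2078 + K(11, 30)/(-4746) = -154/5/2078 + (2*30*(30 + 11))/(-4746) = -154/5*1/2078 + (2*30*41)*(-1/4746) = -77/5195 + 2460*(-1/4746) = -77/5195 - 410/791 = -2190857/4109245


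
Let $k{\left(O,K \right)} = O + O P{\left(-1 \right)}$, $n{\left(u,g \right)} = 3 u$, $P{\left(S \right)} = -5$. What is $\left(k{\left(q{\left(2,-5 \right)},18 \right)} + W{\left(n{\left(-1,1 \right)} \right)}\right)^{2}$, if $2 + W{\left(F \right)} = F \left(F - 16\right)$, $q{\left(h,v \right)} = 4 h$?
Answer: $529$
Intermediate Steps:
$k{\left(O,K \right)} = - 4 O$ ($k{\left(O,K \right)} = O + O \left(-5\right) = O - 5 O = - 4 O$)
$W{\left(F \right)} = -2 + F \left(-16 + F\right)$ ($W{\left(F \right)} = -2 + F \left(F - 16\right) = -2 + F \left(-16 + F\right)$)
$\left(k{\left(q{\left(2,-5 \right)},18 \right)} + W{\left(n{\left(-1,1 \right)} \right)}\right)^{2} = \left(- 4 \cdot 4 \cdot 2 - \left(2 - 9 + 16 \cdot 3 \left(-1\right)\right)\right)^{2} = \left(\left(-4\right) 8 - \left(-46 - 9\right)\right)^{2} = \left(-32 + \left(-2 + 9 + 48\right)\right)^{2} = \left(-32 + 55\right)^{2} = 23^{2} = 529$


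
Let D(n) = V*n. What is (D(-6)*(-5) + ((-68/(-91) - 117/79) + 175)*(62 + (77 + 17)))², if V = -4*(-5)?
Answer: 236095517160000/305809 ≈ 7.7204e+8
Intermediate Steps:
V = 20
D(n) = 20*n
(D(-6)*(-5) + ((-68/(-91) - 117/79) + 175)*(62 + (77 + 17)))² = ((20*(-6))*(-5) + ((-68/(-91) - 117/79) + 175)*(62 + (77 + 17)))² = (-120*(-5) + ((-68*(-1/91) - 117*1/79) + 175)*(62 + 94))² = (600 + ((68/91 - 117/79) + 175)*156)² = (600 + (-5275/7189 + 175)*156)² = (600 + (1252800/7189)*156)² = (600 + 15033600/553)² = (15365400/553)² = 236095517160000/305809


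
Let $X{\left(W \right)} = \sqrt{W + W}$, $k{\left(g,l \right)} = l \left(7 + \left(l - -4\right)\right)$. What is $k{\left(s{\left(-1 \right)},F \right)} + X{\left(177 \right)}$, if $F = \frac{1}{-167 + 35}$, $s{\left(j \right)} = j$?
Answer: $- \frac{1451}{17424} + \sqrt{354} \approx 18.732$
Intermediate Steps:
$F = - \frac{1}{132}$ ($F = \frac{1}{-132} = - \frac{1}{132} \approx -0.0075758$)
$k{\left(g,l \right)} = l \left(11 + l\right)$ ($k{\left(g,l \right)} = l \left(7 + \left(l + 4\right)\right) = l \left(7 + \left(4 + l\right)\right) = l \left(11 + l\right)$)
$X{\left(W \right)} = \sqrt{2} \sqrt{W}$ ($X{\left(W \right)} = \sqrt{2 W} = \sqrt{2} \sqrt{W}$)
$k{\left(s{\left(-1 \right)},F \right)} + X{\left(177 \right)} = - \frac{11 - \frac{1}{132}}{132} + \sqrt{2} \sqrt{177} = \left(- \frac{1}{132}\right) \frac{1451}{132} + \sqrt{354} = - \frac{1451}{17424} + \sqrt{354}$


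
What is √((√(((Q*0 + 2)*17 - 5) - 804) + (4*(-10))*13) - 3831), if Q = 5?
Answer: √(-4351 + 5*I*√31) ≈ 0.211 + 65.962*I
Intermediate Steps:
√((√(((Q*0 + 2)*17 - 5) - 804) + (4*(-10))*13) - 3831) = √((√(((5*0 + 2)*17 - 5) - 804) + (4*(-10))*13) - 3831) = √((√(((0 + 2)*17 - 5) - 804) - 40*13) - 3831) = √((√((2*17 - 5) - 804) - 520) - 3831) = √((√((34 - 5) - 804) - 520) - 3831) = √((√(29 - 804) - 520) - 3831) = √((√(-775) - 520) - 3831) = √((5*I*√31 - 520) - 3831) = √((-520 + 5*I*√31) - 3831) = √(-4351 + 5*I*√31)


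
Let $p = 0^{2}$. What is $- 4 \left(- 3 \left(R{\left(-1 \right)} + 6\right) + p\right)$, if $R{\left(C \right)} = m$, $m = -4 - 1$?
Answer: $12$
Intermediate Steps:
$p = 0$
$m = -5$ ($m = -4 - 1 = -5$)
$R{\left(C \right)} = -5$
$- 4 \left(- 3 \left(R{\left(-1 \right)} + 6\right) + p\right) = - 4 \left(- 3 \left(-5 + 6\right) + 0\right) = - 4 \left(\left(-3\right) 1 + 0\right) = - 4 \left(-3 + 0\right) = \left(-4\right) \left(-3\right) = 12$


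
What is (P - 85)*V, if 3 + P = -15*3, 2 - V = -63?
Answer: -8645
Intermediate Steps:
V = 65 (V = 2 - 1*(-63) = 2 + 63 = 65)
P = -48 (P = -3 - 15*3 = -3 - 45 = -48)
(P - 85)*V = (-48 - 85)*65 = -133*65 = -8645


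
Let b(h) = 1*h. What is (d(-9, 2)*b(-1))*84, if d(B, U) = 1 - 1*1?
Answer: 0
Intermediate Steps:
d(B, U) = 0 (d(B, U) = 1 - 1 = 0)
b(h) = h
(d(-9, 2)*b(-1))*84 = (0*(-1))*84 = 0*84 = 0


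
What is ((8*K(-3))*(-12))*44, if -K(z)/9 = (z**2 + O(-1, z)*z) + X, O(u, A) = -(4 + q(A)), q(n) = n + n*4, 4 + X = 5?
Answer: -874368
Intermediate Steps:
X = 1 (X = -4 + 5 = 1)
q(n) = 5*n (q(n) = n + 4*n = 5*n)
O(u, A) = -4 - 5*A (O(u, A) = -(4 + 5*A) = -4 - 5*A)
K(z) = -9 - 9*z**2 - 9*z*(-4 - 5*z) (K(z) = -9*((z**2 + (-4 - 5*z)*z) + 1) = -9*((z**2 + z*(-4 - 5*z)) + 1) = -9*(1 + z**2 + z*(-4 - 5*z)) = -9 - 9*z**2 - 9*z*(-4 - 5*z))
((8*K(-3))*(-12))*44 = ((8*(-9 + 36*(-3) + 36*(-3)**2))*(-12))*44 = ((8*(-9 - 108 + 36*9))*(-12))*44 = ((8*(-9 - 108 + 324))*(-12))*44 = ((8*207)*(-12))*44 = (1656*(-12))*44 = -19872*44 = -874368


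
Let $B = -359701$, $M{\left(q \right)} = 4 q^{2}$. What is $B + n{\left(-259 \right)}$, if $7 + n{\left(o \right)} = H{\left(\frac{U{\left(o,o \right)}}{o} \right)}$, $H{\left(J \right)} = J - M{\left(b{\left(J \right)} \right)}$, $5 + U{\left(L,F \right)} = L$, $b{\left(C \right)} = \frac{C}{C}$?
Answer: $- \frac{93165144}{259} \approx -3.5971 \cdot 10^{5}$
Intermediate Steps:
$b{\left(C \right)} = 1$
$U{\left(L,F \right)} = -5 + L$
$H{\left(J \right)} = -4 + J$ ($H{\left(J \right)} = J - 4 \cdot 1^{2} = J - 4 \cdot 1 = J - 4 = -4 + J$)
$n{\left(o \right)} = -11 + \frac{-5 + o}{o}$ ($n{\left(o \right)} = -7 - \left(4 - \frac{-5 + o}{o}\right) = -11 + \frac{-5 + o}{o}$)
$B + n{\left(-259 \right)} = -359701 - \left(10 + \frac{5}{-259}\right) = -359701 - \frac{2585}{259} = - \frac{93165144}{259}$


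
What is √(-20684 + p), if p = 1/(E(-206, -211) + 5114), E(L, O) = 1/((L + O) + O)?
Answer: 4*I*√13333832854163566/3211591 ≈ 143.82*I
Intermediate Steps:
E(L, O) = 1/(L + 2*O)
p = 628/3211591 (p = 1/(1/(-206 + 2*(-211)) + 5114) = 1/(1/(-206 - 422) + 5114) = 1/(1/(-628) + 5114) = 1/(-1/628 + 5114) = 1/(3211591/628) = 628/3211591 ≈ 0.00019554)
√(-20684 + p) = √(-20684 + 628/3211591) = √(-66428547616/3211591) = 4*I*√13333832854163566/3211591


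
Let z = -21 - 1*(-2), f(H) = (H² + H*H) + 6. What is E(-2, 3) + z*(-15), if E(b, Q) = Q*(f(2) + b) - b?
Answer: 323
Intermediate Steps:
f(H) = 6 + 2*H² (f(H) = (H² + H²) + 6 = 2*H² + 6 = 6 + 2*H²)
z = -19 (z = -21 + 2 = -19)
E(b, Q) = -b + Q*(14 + b) (E(b, Q) = Q*((6 + 2*2²) + b) - b = Q*((6 + 2*4) + b) - b = Q*((6 + 8) + b) - b = Q*(14 + b) - b = -b + Q*(14 + b))
E(-2, 3) + z*(-15) = (-1*(-2) + 14*3 + 3*(-2)) - 19*(-15) = (2 + 42 - 6) + 285 = 38 + 285 = 323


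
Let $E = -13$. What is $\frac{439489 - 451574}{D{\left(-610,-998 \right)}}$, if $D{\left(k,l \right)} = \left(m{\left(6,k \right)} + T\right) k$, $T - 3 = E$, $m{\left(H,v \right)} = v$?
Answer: $- \frac{2417}{75640} \approx -0.031954$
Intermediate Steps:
$T = -10$ ($T = 3 - 13 = -10$)
$D{\left(k,l \right)} = k \left(-10 + k\right)$ ($D{\left(k,l \right)} = \left(k - 10\right) k = \left(-10 + k\right) k = k \left(-10 + k\right)$)
$\frac{439489 - 451574}{D{\left(-610,-998 \right)}} = \frac{439489 - 451574}{\left(-610\right) \left(-10 - 610\right)} = \frac{439489 - 451574}{\left(-610\right) \left(-620\right)} = - \frac{12085}{378200} = \left(-12085\right) \frac{1}{378200} = - \frac{2417}{75640}$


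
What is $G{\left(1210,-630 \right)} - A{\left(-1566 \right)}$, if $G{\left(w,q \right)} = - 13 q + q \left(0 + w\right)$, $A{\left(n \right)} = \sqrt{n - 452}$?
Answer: $-754110 - i \sqrt{2018} \approx -7.5411 \cdot 10^{5} - 44.922 i$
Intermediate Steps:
$A{\left(n \right)} = \sqrt{-452 + n}$
$G{\left(w,q \right)} = - 13 q + q w$
$G{\left(1210,-630 \right)} - A{\left(-1566 \right)} = - 630 \left(-13 + 1210\right) - \sqrt{-452 - 1566} = \left(-630\right) 1197 - \sqrt{-2018} = -754110 - i \sqrt{2018}$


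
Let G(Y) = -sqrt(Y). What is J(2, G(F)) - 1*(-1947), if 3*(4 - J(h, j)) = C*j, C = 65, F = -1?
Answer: 1951 + 65*I/3 ≈ 1951.0 + 21.667*I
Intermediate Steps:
J(h, j) = 4 - 65*j/3
J(2, G(F)) - 1*(-1947) = (4 - (-65)*sqrt(-1)/3) - 1*(-1947) = (4 - (-65)*I/3) + 1947 = (4 + 65*I/3) + 1947 = 1951 + 65*I/3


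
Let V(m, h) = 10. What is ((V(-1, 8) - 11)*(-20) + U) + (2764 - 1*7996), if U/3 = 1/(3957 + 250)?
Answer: -21926881/4207 ≈ -5212.0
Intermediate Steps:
U = 3/4207 (U = 3/(3957 + 250) = 3/4207 ≈ 0.00071310)
((V(-1, 8) - 11)*(-20) + U) + (2764 - 1*7996) = ((10 - 11)*(-20) + 3/4207) + (2764 - 1*7996) = (-1*(-20) + 3/4207) + (2764 - 7996) = (20 + 3/4207) - 5232 = 84143/4207 - 5232 = -21926881/4207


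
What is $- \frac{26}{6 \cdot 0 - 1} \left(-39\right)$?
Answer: $-1014$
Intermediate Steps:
$- \frac{26}{6 \cdot 0 - 1} \left(-39\right) = - \frac{26}{0 - 1} \left(-39\right) = - \frac{26}{-1} \left(-39\right) = \left(-26\right) \left(-1\right) \left(-39\right) = 26 \left(-39\right) = -1014$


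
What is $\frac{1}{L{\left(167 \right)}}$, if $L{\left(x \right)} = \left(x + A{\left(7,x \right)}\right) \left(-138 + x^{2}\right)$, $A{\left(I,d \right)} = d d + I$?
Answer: $\frac{1}{778776313} \approx 1.2841 \cdot 10^{-9}$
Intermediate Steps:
$A{\left(I,d \right)} = I + d^{2}$ ($A{\left(I,d \right)} = d^{2} + I = I + d^{2}$)
$L{\left(x \right)} = \left(-138 + x^{2}\right) \left(7 + x + x^{2}\right)$ ($L{\left(x \right)} = \left(x + \left(7 + x^{2}\right)\right) \left(-138 + x^{2}\right) = \left(7 + x + x^{2}\right) \left(-138 + x^{2}\right) = \left(-138 + x^{2}\right) \left(7 + x + x^{2}\right)$)
$\frac{1}{L{\left(167 \right)}} = \frac{1}{-966 + 167^{3} + 167^{4} - 23046 - 131 \cdot 167^{2}} = \frac{1}{-966 + 4657463 + 777796321 - 23046 - 3653459} = \frac{1}{778776313}$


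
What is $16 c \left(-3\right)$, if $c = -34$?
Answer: $1632$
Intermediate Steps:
$16 c \left(-3\right) = 16 \left(-34\right) \left(-3\right) = \left(-544\right) \left(-3\right) = 1632$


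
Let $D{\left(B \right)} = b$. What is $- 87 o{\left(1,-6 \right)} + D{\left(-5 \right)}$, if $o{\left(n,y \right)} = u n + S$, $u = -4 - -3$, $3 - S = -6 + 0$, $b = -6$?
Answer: $-702$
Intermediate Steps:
$D{\left(B \right)} = -6$
$S = 9$ ($S = 3 - \left(-6 + 0\right) = 3 - -6 = 3 + 6 = 9$)
$u = -1$ ($u = -4 + 3 = -1$)
$o{\left(n,y \right)} = 9 - n$ ($o{\left(n,y \right)} = - n + 9 = 9 - n$)
$- 87 o{\left(1,-6 \right)} + D{\left(-5 \right)} = - 87 \left(9 - 1\right) - 6 = \left(-87\right) 8 - 6 = -696 - 6 = -702$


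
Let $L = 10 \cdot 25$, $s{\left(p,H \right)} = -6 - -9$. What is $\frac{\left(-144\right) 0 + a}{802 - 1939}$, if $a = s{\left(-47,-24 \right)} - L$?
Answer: $\frac{247}{1137} \approx 0.21724$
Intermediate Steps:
$s{\left(p,H \right)} = 3$ ($s{\left(p,H \right)} = -6 + 9 = 3$)
$L = 250$
$a = -247$ ($a = 3 - 250 = -247$)
$\frac{\left(-144\right) 0 + a}{802 - 1939} = \frac{\left(-144\right) 0 - 247}{802 - 1939} = \frac{0 - 247}{-1137} = \left(-247\right) \left(- \frac{1}{1137}\right) = \frac{247}{1137}$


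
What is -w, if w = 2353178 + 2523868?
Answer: -4877046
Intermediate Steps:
w = 4877046
-w = -1*4877046 = -4877046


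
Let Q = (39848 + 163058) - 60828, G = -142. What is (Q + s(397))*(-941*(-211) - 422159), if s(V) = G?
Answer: -31738025088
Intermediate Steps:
Q = 142078 (Q = 202906 - 60828 = 142078)
s(V) = -142
(Q + s(397))*(-941*(-211) - 422159) = (142078 - 142)*(-941*(-211) - 422159) = 141936*(198551 - 422159) = 141936*(-223608) = -31738025088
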